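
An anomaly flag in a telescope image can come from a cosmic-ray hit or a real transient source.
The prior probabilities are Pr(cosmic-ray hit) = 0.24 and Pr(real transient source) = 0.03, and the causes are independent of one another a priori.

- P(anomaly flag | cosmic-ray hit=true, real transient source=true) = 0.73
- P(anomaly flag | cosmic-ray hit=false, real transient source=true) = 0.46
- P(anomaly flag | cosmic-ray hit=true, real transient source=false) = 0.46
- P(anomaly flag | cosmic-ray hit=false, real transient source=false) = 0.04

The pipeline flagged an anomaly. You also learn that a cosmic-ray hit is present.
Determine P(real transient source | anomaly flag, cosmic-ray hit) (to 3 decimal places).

P(real transient source | anomaly flag, cosmic-ray hit) ≈ 0.047

Sum P(anomaly flag|·) weighted by the priors over both values of real transient source:
  P(anomaly flag | cosmic-ray hit) = 0.46·0.97 + 0.73·0.03
        = 0.446200 + 0.021900 = 0.468100
Configurations with real transient source contribute 0.021900, so
  P(real transient source | anomaly flag, cosmic-ray hit) = 0.021900 / 0.468100 ≈ 0.047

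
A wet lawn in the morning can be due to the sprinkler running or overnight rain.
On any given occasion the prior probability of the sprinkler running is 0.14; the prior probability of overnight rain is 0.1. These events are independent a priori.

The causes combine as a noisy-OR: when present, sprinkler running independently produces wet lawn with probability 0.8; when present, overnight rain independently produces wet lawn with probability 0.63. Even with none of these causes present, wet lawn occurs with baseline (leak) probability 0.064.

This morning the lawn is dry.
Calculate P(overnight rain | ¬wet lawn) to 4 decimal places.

Under noisy-OR, P(wet lawn | causes) = 1 − (1−0.064)·∏(1−qᵢ) over the active causes.
Weight on overnight rain=true, given the evidence: 0.029784 + 0.000970 = 0.030754
The normalizing constant is 0.936×0.86×0.9 + 0.34632×0.86×0.1 + 0.1872×0.14×0.9 + 0.069264×0.14×0.1 = 0.778805
Posterior = 0.030754 / 0.778805 ≈ 0.0395

P(overnight rain | ¬wet lawn) ≈ 0.0395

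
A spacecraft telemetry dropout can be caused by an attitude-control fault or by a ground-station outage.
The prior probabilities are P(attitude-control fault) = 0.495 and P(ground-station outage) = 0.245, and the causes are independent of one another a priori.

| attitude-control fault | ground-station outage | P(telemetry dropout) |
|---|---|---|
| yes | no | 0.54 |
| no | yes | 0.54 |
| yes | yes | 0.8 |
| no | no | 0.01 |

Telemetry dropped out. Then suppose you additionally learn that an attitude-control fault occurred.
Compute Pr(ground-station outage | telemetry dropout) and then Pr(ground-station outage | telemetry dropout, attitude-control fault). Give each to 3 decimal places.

Pr(ground-station outage | telemetry dropout) ≈ 0.443; Pr(ground-station outage | telemetry dropout, attitude-control fault) ≈ 0.325

Sum P(telemetry dropout|·) weighted by the priors over the 4 (attitude-control fault, ground-station outage) configurations:
  P(telemetry dropout) = 0.01×0.505×0.755 + 0.54×0.505×0.245 + 0.54×0.495×0.755 + 0.8×0.495×0.245
        = 0.003813 + 0.066811 + 0.201812 + 0.097020 = 0.369456
The terms with ground-station outage present sum to 0.163831, so
  P(ground-station outage | telemetry dropout) = 0.163831 / 0.369456 ≈ 0.443

Now also conditioning on attitude-control fault=true:
By total probability over both values of ground-station outage:
  P(telemetry dropout | attitude-control fault) = 0.54*0.755 + 0.8*0.245
        = 0.407700 + 0.196000 = 0.603700
Configurations with ground-station outage contribute 0.196000, so
  P(ground-station outage | telemetry dropout, attitude-control fault) = 0.196000 / 0.603700 ≈ 0.325
This is intercausal reasoning (explaining away): once attitude-control fault accounts for the telemetry dropout, ground-station outage becomes less likely.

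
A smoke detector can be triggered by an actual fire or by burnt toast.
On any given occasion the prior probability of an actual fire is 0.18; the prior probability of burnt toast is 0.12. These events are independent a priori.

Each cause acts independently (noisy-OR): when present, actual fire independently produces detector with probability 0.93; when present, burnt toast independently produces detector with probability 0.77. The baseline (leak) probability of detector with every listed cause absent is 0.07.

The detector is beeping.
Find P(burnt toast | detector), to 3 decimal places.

P(burnt toast | detector) ≈ 0.332

Under noisy-OR, P(detector | causes) = 1 − (1−0.07)·∏(1−qᵢ) over the active causes.
P(detector) = 0.07×0.82×0.88 + 0.7861×0.82×0.12 + 0.9349×0.18×0.88 + 0.985027×0.18×0.12 = 0.050512 + 0.077352 + 0.148088 + 0.021277 = 0.297229
The burnt toast-present share is 0.077352 + 0.021277 = 0.098629.
So P(burnt toast | detector) = 0.098629/0.297229 ≈ 0.332.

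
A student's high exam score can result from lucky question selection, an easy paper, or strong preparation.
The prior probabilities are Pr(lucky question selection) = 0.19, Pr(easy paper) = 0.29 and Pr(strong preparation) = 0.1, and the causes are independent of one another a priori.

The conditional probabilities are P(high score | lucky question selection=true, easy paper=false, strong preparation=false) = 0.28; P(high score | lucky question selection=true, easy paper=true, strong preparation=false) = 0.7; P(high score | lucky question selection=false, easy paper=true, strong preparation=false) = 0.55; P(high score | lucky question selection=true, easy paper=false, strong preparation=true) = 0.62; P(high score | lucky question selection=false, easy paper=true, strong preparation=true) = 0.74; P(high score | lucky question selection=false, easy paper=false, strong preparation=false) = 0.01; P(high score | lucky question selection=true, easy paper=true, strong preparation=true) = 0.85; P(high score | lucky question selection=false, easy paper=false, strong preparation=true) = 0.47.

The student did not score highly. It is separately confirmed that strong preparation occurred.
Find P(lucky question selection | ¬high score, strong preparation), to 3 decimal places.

P(lucky question selection | ¬high score, strong preparation) ≈ 0.140

P(¬high score | strong preparation) = 0.53×0.81×0.71 + 0.26×0.81×0.29 + 0.38×0.19×0.71 + 0.15×0.19×0.29 = 0.304803 + 0.061074 + 0.051262 + 0.008265 = 0.425404
The lucky question selection-present share is 0.051262 + 0.008265 = 0.059527.
So P(lucky question selection | ¬high score, strong preparation) = 0.059527/0.425404 ≈ 0.140.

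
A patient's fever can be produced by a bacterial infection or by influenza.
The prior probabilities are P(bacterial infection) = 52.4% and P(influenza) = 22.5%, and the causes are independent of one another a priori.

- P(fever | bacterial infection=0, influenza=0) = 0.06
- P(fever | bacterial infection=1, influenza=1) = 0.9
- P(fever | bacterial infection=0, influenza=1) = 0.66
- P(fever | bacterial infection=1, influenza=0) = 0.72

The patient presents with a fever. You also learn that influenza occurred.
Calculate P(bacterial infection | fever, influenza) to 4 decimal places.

Weight on bacterial infection=true, given the evidence: 0.9×0.524 = 0.471600
Normalizer over all consistent configurations: 0.66×0.476 + 0.9×0.524 = 0.785760
Posterior = 0.471600 / 0.785760 ≈ 0.6002

P(bacterial infection | fever, influenza) ≈ 0.6002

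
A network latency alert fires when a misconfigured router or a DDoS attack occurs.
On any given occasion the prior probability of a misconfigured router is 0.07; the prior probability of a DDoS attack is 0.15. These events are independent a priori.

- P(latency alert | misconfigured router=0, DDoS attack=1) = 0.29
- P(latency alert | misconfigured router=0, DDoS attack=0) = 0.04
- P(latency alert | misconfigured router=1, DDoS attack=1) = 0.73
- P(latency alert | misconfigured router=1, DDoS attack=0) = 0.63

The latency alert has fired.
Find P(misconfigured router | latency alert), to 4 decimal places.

By total probability over the 4 (misconfigured router, DDoS attack) configurations:
  P(latency alert) = 0.04*0.93*0.85 + 0.29*0.93*0.15 + 0.63*0.07*0.85 + 0.73*0.07*0.15
        = 0.031620 + 0.040455 + 0.037485 + 0.007665 = 0.117225
Configurations with misconfigured router contribute 0.045150, so
  P(misconfigured router | latency alert) = 0.045150 / 0.117225 ≈ 0.3852

P(misconfigured router | latency alert) ≈ 0.3852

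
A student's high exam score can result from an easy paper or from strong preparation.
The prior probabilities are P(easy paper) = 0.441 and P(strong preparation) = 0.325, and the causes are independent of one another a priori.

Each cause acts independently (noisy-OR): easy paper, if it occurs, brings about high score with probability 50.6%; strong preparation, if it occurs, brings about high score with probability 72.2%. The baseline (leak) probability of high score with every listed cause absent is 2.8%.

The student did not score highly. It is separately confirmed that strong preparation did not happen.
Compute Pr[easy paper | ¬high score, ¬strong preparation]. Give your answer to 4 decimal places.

Pr[easy paper | ¬high score, ¬strong preparation] ≈ 0.2804

Under noisy-OR, P(high score | causes) = 1 − (1−0.028)·∏(1−qᵢ) over the active causes.
P(¬high score | ¬strong preparation) = 0.972·0.559 + 0.480168·0.441 = 0.543348 + 0.211754 = 0.755102
The easy paper-present share is 0.480168·0.441 = 0.211754.
So P(easy paper | ¬high score, ¬strong preparation) = 0.211754/0.755102 ≈ 0.2804.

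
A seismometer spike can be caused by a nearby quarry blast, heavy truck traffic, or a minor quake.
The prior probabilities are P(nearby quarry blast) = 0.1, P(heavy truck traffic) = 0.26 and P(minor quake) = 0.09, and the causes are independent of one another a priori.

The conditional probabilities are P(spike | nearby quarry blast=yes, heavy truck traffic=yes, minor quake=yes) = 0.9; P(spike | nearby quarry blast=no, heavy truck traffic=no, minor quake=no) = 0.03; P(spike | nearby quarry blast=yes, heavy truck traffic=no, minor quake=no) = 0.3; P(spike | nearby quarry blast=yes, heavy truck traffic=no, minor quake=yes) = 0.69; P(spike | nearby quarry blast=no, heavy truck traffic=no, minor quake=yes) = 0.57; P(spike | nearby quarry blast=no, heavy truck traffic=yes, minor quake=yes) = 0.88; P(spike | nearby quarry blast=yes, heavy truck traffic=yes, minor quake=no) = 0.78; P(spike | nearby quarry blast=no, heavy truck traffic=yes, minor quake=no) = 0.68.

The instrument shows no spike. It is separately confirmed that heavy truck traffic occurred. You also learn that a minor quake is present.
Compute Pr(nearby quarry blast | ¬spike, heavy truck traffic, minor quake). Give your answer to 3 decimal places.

Pr(nearby quarry blast | ¬spike, heavy truck traffic, minor quake) ≈ 0.085

Numerator (weight on configurations with nearby quarry blast): 0.1×0.1 = 0.010000
Normalizer over all consistent configurations: 0.12×0.9 + 0.1×0.1 = 0.118000
P(nearby quarry blast | ¬spike, heavy truck traffic, minor quake) = 0.010000/0.118000 ≈ 0.085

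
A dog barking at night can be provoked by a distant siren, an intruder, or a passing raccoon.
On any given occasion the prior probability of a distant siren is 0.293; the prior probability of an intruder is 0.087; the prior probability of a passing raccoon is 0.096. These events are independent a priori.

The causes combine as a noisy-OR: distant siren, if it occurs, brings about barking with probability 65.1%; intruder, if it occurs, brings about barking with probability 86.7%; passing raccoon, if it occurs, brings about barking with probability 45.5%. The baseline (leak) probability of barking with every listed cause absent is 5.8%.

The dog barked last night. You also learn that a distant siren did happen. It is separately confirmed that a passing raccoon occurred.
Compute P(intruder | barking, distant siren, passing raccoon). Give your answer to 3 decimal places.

P(intruder | barking, distant siren, passing raccoon) ≈ 0.102

Under noisy-OR, P(barking | causes) = 1 − (1−0.058)·∏(1−qᵢ) over the active causes.
By total probability over both values of intruder:
  P(barking | distant siren, passing raccoon) = 0.820827·0.913 + 0.97617·0.087
        = 0.749415 + 0.084927 = 0.834342
The terms with intruder present sum to 0.084927, so
  P(intruder | barking, distant siren, passing raccoon) = 0.084927 / 0.834342 ≈ 0.102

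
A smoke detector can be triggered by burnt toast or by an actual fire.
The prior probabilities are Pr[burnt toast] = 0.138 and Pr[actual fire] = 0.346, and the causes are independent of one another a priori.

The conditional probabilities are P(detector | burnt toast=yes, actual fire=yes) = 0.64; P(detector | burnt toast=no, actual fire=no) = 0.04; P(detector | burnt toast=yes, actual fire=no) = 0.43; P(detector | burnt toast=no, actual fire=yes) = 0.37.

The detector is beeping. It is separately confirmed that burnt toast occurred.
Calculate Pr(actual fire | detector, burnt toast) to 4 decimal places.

Pr(actual fire | detector, burnt toast) ≈ 0.4405

P(detector | burnt toast) = 0.43×0.654 + 0.64×0.346 = 0.281220 + 0.221440 = 0.502660
The actual fire-present share is 0.64×0.346 = 0.221440.
Hence the posterior is 0.221440/0.502660 ≈ 0.4405.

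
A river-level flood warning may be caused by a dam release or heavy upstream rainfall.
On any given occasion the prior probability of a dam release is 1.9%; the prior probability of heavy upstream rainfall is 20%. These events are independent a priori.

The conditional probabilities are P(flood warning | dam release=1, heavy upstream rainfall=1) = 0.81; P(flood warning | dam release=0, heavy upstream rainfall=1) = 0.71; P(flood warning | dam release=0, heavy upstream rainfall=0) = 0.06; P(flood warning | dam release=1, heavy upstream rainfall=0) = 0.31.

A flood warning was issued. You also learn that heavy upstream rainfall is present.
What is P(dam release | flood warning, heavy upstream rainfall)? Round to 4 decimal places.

P(dam release | flood warning, heavy upstream rainfall) ≈ 0.0216

P(flood warning | heavy upstream rainfall) = 0.71·0.981 + 0.81·0.019 = 0.696510 + 0.015390 = 0.711900
The dam release-present share is 0.81·0.019 = 0.015390.
Hence the posterior is 0.015390/0.711900 ≈ 0.0216.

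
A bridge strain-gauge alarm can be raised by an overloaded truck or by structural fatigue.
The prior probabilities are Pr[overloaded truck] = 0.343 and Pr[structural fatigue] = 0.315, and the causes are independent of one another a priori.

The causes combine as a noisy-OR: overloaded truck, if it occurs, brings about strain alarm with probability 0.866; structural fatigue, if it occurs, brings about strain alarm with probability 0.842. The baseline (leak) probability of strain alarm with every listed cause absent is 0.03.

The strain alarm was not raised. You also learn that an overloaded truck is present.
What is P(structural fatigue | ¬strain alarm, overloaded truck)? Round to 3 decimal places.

Under noisy-OR, P(strain alarm | causes) = 1 − (1−0.03)·∏(1−qᵢ) over the active causes.
For the numerator, keep only structural fatigue=true terms: 0.020537×0.315 = 0.006469
Normalizer over all consistent configurations: 0.12998×0.685 + 0.020537×0.315 = 0.095505
P(structural fatigue | ¬strain alarm, overloaded truck) = 0.006469/0.095505 ≈ 0.068

P(structural fatigue | ¬strain alarm, overloaded truck) ≈ 0.068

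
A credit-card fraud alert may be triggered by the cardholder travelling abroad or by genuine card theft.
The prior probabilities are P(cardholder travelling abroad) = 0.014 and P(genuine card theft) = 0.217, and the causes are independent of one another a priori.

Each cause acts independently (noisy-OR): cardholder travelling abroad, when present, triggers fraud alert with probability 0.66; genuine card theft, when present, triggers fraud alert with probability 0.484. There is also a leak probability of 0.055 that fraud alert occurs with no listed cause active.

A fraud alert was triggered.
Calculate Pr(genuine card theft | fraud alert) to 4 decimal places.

Pr(genuine card theft | fraud alert) ≈ 0.6921

Under noisy-OR, P(fraud alert | causes) = 1 − (1−0.055)·∏(1−qᵢ) over the active causes.
Numerator (weight on configurations with genuine card theft): 0.109630 + 0.002534 = 0.112164
Denominator P(fraud alert): 0.055×0.986×0.783 + 0.51238×0.986×0.217 + 0.6787×0.014×0.783 + 0.834209×0.014×0.217 = 0.162066
Posterior = 0.112164 / 0.162066 ≈ 0.6921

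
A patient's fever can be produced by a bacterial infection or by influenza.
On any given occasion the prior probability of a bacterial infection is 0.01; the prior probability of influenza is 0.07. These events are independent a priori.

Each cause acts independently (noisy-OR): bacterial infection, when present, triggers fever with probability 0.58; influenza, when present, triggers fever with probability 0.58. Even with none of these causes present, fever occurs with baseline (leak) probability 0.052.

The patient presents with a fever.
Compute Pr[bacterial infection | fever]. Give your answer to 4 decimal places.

Under noisy-OR, P(fever | causes) = 1 − (1−0.052)·∏(1−qᵢ) over the active causes.
P(fever) = 0.052×0.99×0.93 + 0.60184×0.99×0.07 + 0.60184×0.01×0.93 + 0.832773×0.01×0.07 = 0.047876 + 0.041708 + 0.005597 + 0.000583 = 0.095764
Of this, 0.006180 comes from 0.005597 + 0.000583 (the bacterial infection=true cases).
So P(bacterial infection | fever) = 0.006180/0.095764 ≈ 0.0645.

Pr[bacterial infection | fever] ≈ 0.0645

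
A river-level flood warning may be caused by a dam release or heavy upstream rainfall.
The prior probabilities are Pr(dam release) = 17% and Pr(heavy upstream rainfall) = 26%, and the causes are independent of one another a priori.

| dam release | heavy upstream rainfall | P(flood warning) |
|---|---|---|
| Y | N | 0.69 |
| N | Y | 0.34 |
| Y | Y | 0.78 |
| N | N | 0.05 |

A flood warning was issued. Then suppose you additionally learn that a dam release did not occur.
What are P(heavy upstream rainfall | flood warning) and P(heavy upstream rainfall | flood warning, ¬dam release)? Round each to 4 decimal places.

P(heavy upstream rainfall | flood warning) ≈ 0.4786; P(heavy upstream rainfall | flood warning, ¬dam release) ≈ 0.7049

P(flood warning) = 0.05·0.83·0.74 + 0.34·0.83·0.26 + 0.69·0.17·0.74 + 0.78·0.17·0.26 = 0.030710 + 0.073372 + 0.086802 + 0.034476 = 0.225360
Of this, 0.107848 comes from 0.073372 + 0.034476 (the heavy upstream rainfall=true cases).
Hence the posterior is 0.107848/0.225360 ≈ 0.4786.

Now condition on the additional information:
P(flood warning | ¬dam release) = 0.05*0.74 + 0.34*0.26 = 0.037000 + 0.088400 = 0.125400
Restricting to configurations with heavy upstream rainfall present: 0.34*0.26 = 0.088400.
P(heavy upstream rainfall | flood warning, ¬dam release) = 0.088400 / 0.125400 ≈ 0.7049
With dam release excluded, heavy upstream rainfall must carry more of the explanatory weight for the flood warning.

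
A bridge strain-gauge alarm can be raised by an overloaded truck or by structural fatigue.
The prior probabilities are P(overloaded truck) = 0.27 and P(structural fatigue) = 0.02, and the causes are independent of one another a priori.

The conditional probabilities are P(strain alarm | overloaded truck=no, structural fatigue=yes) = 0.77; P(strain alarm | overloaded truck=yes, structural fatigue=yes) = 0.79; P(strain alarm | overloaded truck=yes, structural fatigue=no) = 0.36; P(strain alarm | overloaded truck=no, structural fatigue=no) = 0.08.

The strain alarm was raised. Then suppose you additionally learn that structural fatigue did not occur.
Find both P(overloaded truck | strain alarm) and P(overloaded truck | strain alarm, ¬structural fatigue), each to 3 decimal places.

P(strain alarm) = 0.08×0.73×0.98 + 0.77×0.73×0.02 + 0.36×0.27×0.98 + 0.79×0.27×0.02 = 0.057232 + 0.011242 + 0.095256 + 0.004266 = 0.167996
Of this, 0.099522 comes from 0.095256 + 0.004266 (the overloaded truck=true cases).
Hence the posterior is 0.099522/0.167996 ≈ 0.592.

Now also conditioning on structural fatigue≠true:
P(strain alarm | ¬structural fatigue) = 0.08·0.73 + 0.36·0.27 = 0.058400 + 0.097200 = 0.155600
Of this, 0.097200 comes from 0.36·0.27 (the overloaded truck=true cases).
P(overloaded truck | strain alarm, ¬structural fatigue) = 0.097200 / 0.155600 ≈ 0.625
With structural fatigue excluded, overloaded truck must carry more of the explanatory weight for the strain alarm.

P(overloaded truck | strain alarm) ≈ 0.592; P(overloaded truck | strain alarm, ¬structural fatigue) ≈ 0.625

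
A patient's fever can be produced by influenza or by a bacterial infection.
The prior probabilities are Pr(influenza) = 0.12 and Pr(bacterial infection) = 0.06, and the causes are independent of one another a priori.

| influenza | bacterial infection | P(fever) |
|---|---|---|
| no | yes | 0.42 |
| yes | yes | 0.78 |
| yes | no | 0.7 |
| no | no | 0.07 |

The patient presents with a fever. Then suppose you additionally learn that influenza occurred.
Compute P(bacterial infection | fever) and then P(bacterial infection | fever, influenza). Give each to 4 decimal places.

Numerator (weight on configurations with bacterial infection): 0.022176 + 0.005616 = 0.027792
The normalizing constant is 0.07*0.88*0.94 + 0.42*0.88*0.06 + 0.7*0.12*0.94 + 0.78*0.12*0.06 = 0.164656
P(bacterial infection | fever) = 0.027792/0.164656 ≈ 0.1688

Now condition on the additional information:
P(fever | influenza) = 0.7×0.94 + 0.78×0.06 = 0.658000 + 0.046800 = 0.704800
The bacterial infection-present share is 0.78×0.06 = 0.046800.
P(bacterial infection | fever, influenza) = 0.046800 / 0.704800 ≈ 0.0664
This is intercausal reasoning (explaining away): once influenza accounts for the fever, bacterial infection becomes less likely.

P(bacterial infection | fever) ≈ 0.1688; P(bacterial infection | fever, influenza) ≈ 0.0664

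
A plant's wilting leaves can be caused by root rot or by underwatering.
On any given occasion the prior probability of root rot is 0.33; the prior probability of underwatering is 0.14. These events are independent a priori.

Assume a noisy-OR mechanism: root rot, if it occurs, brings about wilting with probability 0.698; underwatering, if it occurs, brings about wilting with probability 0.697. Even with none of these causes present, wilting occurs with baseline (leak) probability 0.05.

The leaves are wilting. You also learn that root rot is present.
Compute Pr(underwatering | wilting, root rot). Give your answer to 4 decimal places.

Under noisy-OR, P(wilting | causes) = 1 − (1−0.05)·∏(1−qᵢ) over the active causes.
Enumerate both values of underwatering and weight by the priors:
  P(wilting | root rot) = 0.7131×0.86 + 0.913069×0.14
        = 0.613266 + 0.127830 = 0.741096
Configurations with underwatering contribute 0.127830, so
  P(underwatering | wilting, root rot) = 0.127830 / 0.741096 ≈ 0.1725

Pr(underwatering | wilting, root rot) ≈ 0.1725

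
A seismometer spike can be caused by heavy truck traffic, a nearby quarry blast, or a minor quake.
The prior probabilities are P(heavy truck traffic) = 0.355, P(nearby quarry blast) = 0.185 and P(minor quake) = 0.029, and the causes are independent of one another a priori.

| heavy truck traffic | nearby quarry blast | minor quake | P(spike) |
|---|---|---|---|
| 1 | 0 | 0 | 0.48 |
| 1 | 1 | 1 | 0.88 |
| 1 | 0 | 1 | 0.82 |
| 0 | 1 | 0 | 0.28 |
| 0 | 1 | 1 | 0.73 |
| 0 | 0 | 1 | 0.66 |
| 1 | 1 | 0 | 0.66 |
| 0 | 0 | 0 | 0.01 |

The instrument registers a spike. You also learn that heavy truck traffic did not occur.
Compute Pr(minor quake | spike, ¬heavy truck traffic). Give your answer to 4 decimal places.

P(spike | ¬heavy truck traffic) = 0.01×0.815×0.971 + 0.66×0.815×0.029 + 0.28×0.185×0.971 + 0.73×0.185×0.029 = 0.007914 + 0.015599 + 0.050298 + 0.003916 = 0.077727
Of this, 0.019515 comes from 0.015599 + 0.003916 (the minor quake=true cases).
So P(minor quake | spike, ¬heavy truck traffic) = 0.019515/0.077727 ≈ 0.2511.

Pr(minor quake | spike, ¬heavy truck traffic) ≈ 0.2511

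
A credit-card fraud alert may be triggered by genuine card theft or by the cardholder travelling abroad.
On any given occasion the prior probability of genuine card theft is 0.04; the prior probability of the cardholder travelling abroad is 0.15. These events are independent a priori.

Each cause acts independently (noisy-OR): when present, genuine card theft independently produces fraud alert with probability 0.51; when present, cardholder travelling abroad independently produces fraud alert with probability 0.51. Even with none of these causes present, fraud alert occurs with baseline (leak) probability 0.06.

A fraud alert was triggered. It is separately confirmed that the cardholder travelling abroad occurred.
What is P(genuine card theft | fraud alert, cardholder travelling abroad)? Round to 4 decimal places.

P(genuine card theft | fraud alert, cardholder travelling abroad) ≈ 0.0564

Under noisy-OR, P(fraud alert | causes) = 1 − (1−0.06)·∏(1−qᵢ) over the active causes.
P(fraud alert | cardholder travelling abroad) = 0.5394×0.96 + 0.774306×0.04 = 0.517824 + 0.030972 = 0.548796
Of this, 0.030972 comes from 0.774306×0.04 (the genuine card theft=true cases).
Hence the posterior is 0.030972/0.548796 ≈ 0.0564.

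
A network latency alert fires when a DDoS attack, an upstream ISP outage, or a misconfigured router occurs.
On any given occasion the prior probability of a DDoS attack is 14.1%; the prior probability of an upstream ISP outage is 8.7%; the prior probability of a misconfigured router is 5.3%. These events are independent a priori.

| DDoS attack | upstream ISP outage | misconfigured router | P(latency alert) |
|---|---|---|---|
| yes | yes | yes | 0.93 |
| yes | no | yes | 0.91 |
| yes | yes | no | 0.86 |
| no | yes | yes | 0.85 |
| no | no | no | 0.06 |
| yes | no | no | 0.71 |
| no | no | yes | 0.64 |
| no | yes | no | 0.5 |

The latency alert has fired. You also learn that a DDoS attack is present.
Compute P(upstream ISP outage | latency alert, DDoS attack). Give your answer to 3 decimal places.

P(upstream ISP outage | latency alert, DDoS attack) ≈ 0.103

Weight on upstream ISP outage=true, given the evidence: 0.070855 + 0.004288 = 0.075143
The normalizing constant is 0.71×0.913×0.947 + 0.91×0.913×0.053 + 0.86×0.087×0.947 + 0.93×0.087×0.053 = 0.733051
Posterior = 0.075143 / 0.733051 ≈ 0.103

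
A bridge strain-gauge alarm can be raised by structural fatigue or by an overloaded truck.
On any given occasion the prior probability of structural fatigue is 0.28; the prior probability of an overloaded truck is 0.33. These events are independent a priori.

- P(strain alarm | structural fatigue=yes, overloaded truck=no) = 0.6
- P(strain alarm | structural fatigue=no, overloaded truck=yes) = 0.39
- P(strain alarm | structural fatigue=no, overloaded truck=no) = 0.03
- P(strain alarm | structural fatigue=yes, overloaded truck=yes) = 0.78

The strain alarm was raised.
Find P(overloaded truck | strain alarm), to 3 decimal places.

Weight on overloaded truck=true, given the evidence: 0.092664 + 0.072072 = 0.164736
The normalizing constant is 0.03*0.72*0.67 + 0.39*0.72*0.33 + 0.6*0.28*0.67 + 0.78*0.28*0.33 = 0.291768
Posterior = 0.164736 / 0.291768 ≈ 0.565

P(overloaded truck | strain alarm) ≈ 0.565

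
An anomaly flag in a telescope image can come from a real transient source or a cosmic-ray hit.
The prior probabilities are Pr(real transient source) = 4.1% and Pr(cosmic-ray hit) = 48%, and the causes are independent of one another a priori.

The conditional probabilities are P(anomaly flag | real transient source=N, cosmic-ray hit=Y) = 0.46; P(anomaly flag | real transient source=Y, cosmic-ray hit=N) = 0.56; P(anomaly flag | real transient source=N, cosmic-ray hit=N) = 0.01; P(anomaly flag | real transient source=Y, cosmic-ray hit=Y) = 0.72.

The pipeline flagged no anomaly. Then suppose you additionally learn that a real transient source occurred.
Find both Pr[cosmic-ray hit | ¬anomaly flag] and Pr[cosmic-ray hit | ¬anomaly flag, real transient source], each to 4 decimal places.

P(¬anomaly flag) = 0.99*0.959*0.52 + 0.54*0.959*0.48 + 0.44*0.041*0.52 + 0.28*0.041*0.48 = 0.493693 + 0.248573 + 0.009381 + 0.005510 = 0.757157
The cosmic-ray hit-present share is 0.248573 + 0.005510 = 0.254083.
P(cosmic-ray hit | ¬anomaly flag) = 0.254083 / 0.757157 ≈ 0.3356

With the extra evidence:
P(¬anomaly flag | real transient source) = 0.44×0.52 + 0.28×0.48 = 0.228800 + 0.134400 = 0.363200
Restricting to configurations with cosmic-ray hit present: 0.28×0.48 = 0.134400.
P(cosmic-ray hit | ¬anomaly flag, real transient source) = 0.134400 / 0.363200 ≈ 0.3700

Pr[cosmic-ray hit | ¬anomaly flag] ≈ 0.3356; Pr[cosmic-ray hit | ¬anomaly flag, real transient source] ≈ 0.3700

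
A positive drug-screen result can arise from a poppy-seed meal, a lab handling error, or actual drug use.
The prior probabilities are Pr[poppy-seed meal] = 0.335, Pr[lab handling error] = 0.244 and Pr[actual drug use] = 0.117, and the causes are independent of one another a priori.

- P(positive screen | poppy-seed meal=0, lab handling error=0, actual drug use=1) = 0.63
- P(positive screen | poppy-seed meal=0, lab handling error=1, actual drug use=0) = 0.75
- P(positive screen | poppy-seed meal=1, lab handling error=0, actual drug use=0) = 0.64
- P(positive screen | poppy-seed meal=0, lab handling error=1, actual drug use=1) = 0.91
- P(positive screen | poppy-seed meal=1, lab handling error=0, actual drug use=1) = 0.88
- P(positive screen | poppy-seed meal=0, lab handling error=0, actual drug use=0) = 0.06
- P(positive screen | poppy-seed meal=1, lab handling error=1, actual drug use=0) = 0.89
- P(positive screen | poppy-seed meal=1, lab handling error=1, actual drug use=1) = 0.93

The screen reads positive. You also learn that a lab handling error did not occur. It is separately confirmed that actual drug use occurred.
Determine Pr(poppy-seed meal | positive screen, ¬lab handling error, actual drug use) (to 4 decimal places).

By total probability over both values of poppy-seed meal:
  P(positive screen | ¬lab handling error, actual drug use) = 0.63×0.665 + 0.88×0.335
        = 0.418950 + 0.294800 = 0.713750
Keeping only the poppy-seed meal-present terms gives 0.294800, so
  P(poppy-seed meal | positive screen, ¬lab handling error, actual drug use) = 0.294800 / 0.713750 ≈ 0.4130

Pr(poppy-seed meal | positive screen, ¬lab handling error, actual drug use) ≈ 0.4130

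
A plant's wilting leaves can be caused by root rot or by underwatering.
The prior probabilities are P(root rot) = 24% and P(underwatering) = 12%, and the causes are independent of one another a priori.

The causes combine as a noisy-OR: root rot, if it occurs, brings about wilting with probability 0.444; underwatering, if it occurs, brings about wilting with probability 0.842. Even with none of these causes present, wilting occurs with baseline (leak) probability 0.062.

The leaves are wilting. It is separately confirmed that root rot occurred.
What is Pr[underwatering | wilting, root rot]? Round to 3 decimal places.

Pr[underwatering | wilting, root rot] ≈ 0.207

Under noisy-OR, P(wilting | causes) = 1 − (1−0.062)·∏(1−qᵢ) over the active causes.
Sum P(wilting|·) weighted by the priors over both values of underwatering:
  P(wilting | root rot) = 0.478472·0.88 + 0.917599·0.12
        = 0.421055 + 0.110112 = 0.531167
Configurations with underwatering contribute 0.110112, so
  P(underwatering | wilting, root rot) = 0.110112 / 0.531167 ≈ 0.207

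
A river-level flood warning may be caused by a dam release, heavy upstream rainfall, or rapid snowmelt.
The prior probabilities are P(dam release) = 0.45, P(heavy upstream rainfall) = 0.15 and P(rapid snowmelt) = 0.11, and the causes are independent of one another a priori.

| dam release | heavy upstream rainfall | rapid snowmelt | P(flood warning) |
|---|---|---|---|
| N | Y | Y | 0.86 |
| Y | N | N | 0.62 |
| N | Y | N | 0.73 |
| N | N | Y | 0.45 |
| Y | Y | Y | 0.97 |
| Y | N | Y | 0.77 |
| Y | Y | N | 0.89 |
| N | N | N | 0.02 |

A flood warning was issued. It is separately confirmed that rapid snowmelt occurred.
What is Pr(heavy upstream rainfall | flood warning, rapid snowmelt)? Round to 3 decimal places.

Pr(heavy upstream rainfall | flood warning, rapid snowmelt) ≈ 0.213

For the numerator, keep only heavy upstream rainfall=true terms: 0.070950 + 0.065475 = 0.136425
Denominator P(flood warning | rapid snowmelt): 0.45*0.55*0.85 + 0.86*0.55*0.15 + 0.77*0.45*0.85 + 0.97*0.45*0.15 = 0.641325
Posterior = 0.136425 / 0.641325 ≈ 0.213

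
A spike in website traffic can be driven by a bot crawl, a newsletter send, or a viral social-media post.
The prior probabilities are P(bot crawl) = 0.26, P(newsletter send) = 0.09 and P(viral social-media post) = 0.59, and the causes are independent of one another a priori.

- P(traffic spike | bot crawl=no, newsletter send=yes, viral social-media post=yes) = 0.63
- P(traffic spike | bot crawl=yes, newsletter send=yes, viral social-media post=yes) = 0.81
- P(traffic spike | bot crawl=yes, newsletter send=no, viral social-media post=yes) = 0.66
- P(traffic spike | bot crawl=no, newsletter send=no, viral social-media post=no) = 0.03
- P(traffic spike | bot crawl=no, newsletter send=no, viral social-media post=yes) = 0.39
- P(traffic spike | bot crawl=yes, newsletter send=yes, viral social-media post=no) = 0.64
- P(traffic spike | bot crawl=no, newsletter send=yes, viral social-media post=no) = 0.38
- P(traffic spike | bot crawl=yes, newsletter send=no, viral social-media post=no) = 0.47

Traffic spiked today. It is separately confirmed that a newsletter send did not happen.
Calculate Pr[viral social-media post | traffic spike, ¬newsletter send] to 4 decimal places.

Pr[viral social-media post | traffic spike, ¬newsletter send] ≈ 0.8210

Sum P(traffic spike|·) weighted by the priors over the 4 (bot crawl, viral social-media post) configurations:
  P(traffic spike | ¬newsletter send) = 0.03*0.74*0.41 + 0.39*0.74*0.59 + 0.47*0.26*0.41 + 0.66*0.26*0.59
        = 0.009102 + 0.170274 + 0.050102 + 0.101244 = 0.330722
Configurations with viral social-media post contribute 0.271518, so
  P(viral social-media post | traffic spike, ¬newsletter send) = 0.271518 / 0.330722 ≈ 0.8210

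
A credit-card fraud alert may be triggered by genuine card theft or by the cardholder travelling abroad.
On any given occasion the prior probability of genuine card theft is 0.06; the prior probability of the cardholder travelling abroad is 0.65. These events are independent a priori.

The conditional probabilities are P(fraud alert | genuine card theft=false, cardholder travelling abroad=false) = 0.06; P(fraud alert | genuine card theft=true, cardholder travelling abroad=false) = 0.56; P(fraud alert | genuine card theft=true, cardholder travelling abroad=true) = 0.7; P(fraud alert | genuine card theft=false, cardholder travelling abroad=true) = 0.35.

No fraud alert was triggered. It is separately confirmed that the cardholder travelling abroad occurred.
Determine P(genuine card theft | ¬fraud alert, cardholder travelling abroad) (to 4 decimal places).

P(¬fraud alert | cardholder travelling abroad) = 0.65×0.94 + 0.3×0.06 = 0.611000 + 0.018000 = 0.629000
The genuine card theft-present share is 0.3×0.06 = 0.018000.
Hence the posterior is 0.018000/0.629000 ≈ 0.0286.

P(genuine card theft | ¬fraud alert, cardholder travelling abroad) ≈ 0.0286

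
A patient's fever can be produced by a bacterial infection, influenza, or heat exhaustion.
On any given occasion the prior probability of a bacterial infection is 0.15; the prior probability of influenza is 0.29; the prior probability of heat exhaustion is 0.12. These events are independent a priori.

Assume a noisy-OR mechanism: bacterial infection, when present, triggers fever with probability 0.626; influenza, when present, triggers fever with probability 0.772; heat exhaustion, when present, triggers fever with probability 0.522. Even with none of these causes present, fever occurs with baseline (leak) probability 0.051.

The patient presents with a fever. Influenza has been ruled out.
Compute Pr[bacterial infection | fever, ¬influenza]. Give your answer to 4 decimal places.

Pr[bacterial infection | fever, ¬influenza] ≈ 0.5160

Under noisy-OR, P(fever | causes) = 1 − (1−0.051)·∏(1−qᵢ) over the active causes.
Sum P(fever|·) weighted by the priors over the 4 (bacterial infection, heat exhaustion) configurations:
  P(fever | ¬influenza) = 0.051×0.85×0.88 + 0.546378×0.85×0.12 + 0.645074×0.15×0.88 + 0.830345×0.15×0.12
        = 0.038148 + 0.055731 + 0.085150 + 0.014946 = 0.193975
The terms with bacterial infection present sum to 0.100096, so
  P(bacterial infection | fever, ¬influenza) = 0.100096 / 0.193975 ≈ 0.5160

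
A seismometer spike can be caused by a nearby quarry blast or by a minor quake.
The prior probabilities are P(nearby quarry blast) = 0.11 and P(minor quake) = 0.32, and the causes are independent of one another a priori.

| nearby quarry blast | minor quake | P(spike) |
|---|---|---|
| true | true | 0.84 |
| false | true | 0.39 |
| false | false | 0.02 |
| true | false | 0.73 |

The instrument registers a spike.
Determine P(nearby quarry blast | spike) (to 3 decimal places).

P(nearby quarry blast | spike) ≈ 0.406

Weight on nearby quarry blast=true, given the evidence: 0.054604 + 0.029568 = 0.084172
Denominator P(spike): 0.02·0.89·0.68 + 0.39·0.89·0.32 + 0.73·0.11·0.68 + 0.84·0.11·0.32 = 0.207348
P(nearby quarry blast | spike) = 0.084172/0.207348 ≈ 0.406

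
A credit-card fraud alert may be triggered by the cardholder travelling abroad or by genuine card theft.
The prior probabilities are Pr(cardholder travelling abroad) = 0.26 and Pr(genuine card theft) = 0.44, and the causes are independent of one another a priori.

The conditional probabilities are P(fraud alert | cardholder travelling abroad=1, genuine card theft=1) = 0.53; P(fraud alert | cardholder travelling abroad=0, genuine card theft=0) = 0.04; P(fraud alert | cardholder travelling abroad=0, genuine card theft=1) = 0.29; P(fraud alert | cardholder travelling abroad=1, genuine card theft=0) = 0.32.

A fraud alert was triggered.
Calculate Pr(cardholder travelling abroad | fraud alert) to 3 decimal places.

Pr(cardholder travelling abroad | fraud alert) ≈ 0.491

P(fraud alert) = 0.04·0.74·0.56 + 0.29·0.74·0.44 + 0.32·0.26·0.56 + 0.53·0.26·0.44 = 0.016576 + 0.094424 + 0.046592 + 0.060632 = 0.218224
Of this, 0.107224 comes from 0.046592 + 0.060632 (the cardholder travelling abroad=true cases).
Hence the posterior is 0.107224/0.218224 ≈ 0.491.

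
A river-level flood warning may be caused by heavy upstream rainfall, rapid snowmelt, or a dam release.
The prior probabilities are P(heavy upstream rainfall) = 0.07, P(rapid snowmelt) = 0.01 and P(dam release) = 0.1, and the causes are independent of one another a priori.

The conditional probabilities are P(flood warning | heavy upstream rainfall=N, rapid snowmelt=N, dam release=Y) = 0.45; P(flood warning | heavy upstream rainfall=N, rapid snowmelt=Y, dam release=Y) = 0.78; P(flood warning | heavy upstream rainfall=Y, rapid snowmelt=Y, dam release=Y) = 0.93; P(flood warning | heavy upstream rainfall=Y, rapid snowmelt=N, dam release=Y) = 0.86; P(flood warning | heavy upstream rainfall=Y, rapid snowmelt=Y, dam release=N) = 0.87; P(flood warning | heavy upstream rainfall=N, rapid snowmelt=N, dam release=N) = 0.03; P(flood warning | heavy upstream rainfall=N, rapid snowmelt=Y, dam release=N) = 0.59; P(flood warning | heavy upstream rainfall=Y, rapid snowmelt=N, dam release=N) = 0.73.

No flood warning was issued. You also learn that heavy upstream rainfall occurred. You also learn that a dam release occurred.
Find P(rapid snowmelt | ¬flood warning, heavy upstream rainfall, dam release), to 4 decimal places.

P(rapid snowmelt | ¬flood warning, heavy upstream rainfall, dam release) ≈ 0.0050

Enumerate both values of rapid snowmelt and weight by the priors:
  P(¬flood warning | heavy upstream rainfall, dam release) = 0.14*0.99 + 0.07*0.01
        = 0.138600 + 0.000700 = 0.139300
Configurations with rapid snowmelt contribute 0.000700, so
  P(rapid snowmelt | ¬flood warning, heavy upstream rainfall, dam release) = 0.000700 / 0.139300 ≈ 0.0050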